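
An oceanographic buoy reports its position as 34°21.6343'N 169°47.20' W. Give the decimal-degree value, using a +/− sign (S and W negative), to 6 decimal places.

34.360572, -169.786667

Latitude: 34 + 21.6343/60 = 34.3605717
N ⇒ keep positive
Longitude: 169 + 47.2/60 = 169.7866667
W ⇒ negate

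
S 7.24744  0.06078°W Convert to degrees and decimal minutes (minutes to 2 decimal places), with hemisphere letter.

φ: fractional part 0.247440 → 14.8464 minutes
Longitude: 0° + 0.060780 × 60 = 0° 3.6468′

7° 14.85′ S, 0° 3.65′ W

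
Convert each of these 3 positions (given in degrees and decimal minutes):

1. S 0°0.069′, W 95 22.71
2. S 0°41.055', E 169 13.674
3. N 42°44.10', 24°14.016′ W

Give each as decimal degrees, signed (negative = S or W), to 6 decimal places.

1. -0.001150, -95.378500
2. -0.684250, 169.227900
3. 42.735000, -24.233600

Point 1:
  φ: 0.069′ = 0.001150°; total 0.0011500
  S ⇒ negate
  Longitude: 95 + 22.71/60 = 95.3785000
  W → negative
Point 2:
  Lat: 0 + 41.055/60 = 0.6842500
  hemisphere S, so the sign is −
  λ: 169 + 13.674/60 = 169.2279000
  E ⇒ keep positive
Point 3:
  Lat: 44.1′ = 0.735000°; total 42.7350000
  N → positive
  Lon: 24 + 14.016/60 = 24.2336000
  W ⇒ negate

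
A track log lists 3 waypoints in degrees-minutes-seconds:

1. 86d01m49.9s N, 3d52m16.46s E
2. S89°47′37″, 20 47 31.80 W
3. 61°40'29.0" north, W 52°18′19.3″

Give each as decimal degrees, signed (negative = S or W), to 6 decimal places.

1. 86.030528, 3.871239
2. -89.793611, -20.792167
3. 61.674722, -52.305361

Point 1:
  φ: 86 + 1/60 + 49.9/3600 = 86.0305278
  N ⇒ keep positive
  Longitude: 52′ + 16.46″ = 52.27433′; 3 + 52.27433/60 = 3.8712389
  E ⇒ keep positive
Point 2:
  φ: 47′ + 37″ = 47.61667′; 89 + 47.61667/60 = 89.7936111
  S ⇒ negate
  Longitude: 20° + 47/60 + 31.8/3600 = 20 + 0.783333 + 0.008833 = 20.7921667
  W → negative
Point 3:
  Latitude: 61° + 40/60 + 29/3600 = 61 + 0.666667 + 0.008056 = 61.6747222
  N ⇒ keep positive
  Lon: 18′ + 19.3″ = 18.32167′; 52 + 18.32167/60 = 52.3053611
  W ⇒ negate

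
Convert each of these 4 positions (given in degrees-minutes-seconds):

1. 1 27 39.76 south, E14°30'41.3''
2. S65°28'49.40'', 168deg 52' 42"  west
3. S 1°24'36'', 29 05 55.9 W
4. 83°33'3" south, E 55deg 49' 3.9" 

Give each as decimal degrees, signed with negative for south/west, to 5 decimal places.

Point 1:
  Lat: 1 + 27/60 + 39.76/3600 = 1.461044
  S ⇒ negate
  λ: 14 + 30/60 + 41.3/3600 = 14.511472
  E ⇒ keep positive
Point 2:
  Latitude: 65° + 28/60 + 49.4/3600 = 65 + 0.466667 + 0.013722 = 65.480389
  S → negative
  λ: 168° + 52/60 + 42/3600 = 168 + 0.866667 + 0.011667 = 168.878333
  hemisphere W, so the sign is −
Point 3:
  Latitude: 1 + 24/60 + 36/3600 = 1.410000
  hemisphere S, so the sign is −
  λ: 5′ + 55.9″ = 5.93167′; 29 + 5.93167/60 = 29.098861
  W → negative
Point 4:
  Latitude: 83° + 33/60 + 3/3600 = 83 + 0.550000 + 0.000833 = 83.550833
  S → negative
  Longitude: 49′ + 3.9″ = 49.06500′; 55 + 49.06500/60 = 55.817750
  E ⇒ keep positive

1. -1.46104, 14.51147
2. -65.48039, -168.87833
3. -1.41000, -29.09886
4. -83.55083, 55.81775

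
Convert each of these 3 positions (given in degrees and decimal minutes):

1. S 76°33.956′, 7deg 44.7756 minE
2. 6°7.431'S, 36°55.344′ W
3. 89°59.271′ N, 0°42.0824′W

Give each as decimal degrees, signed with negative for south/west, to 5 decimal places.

1. -76.56593, 7.74626
2. -6.12385, -36.92240
3. 89.98785, -0.70137

Point 1:
  Latitude: 33.956′ = 0.565933°; total 76.565933
  S ⇒ negate
  Lon: 44.7756′ = 0.746260°; total 7.746260
  E ⇒ keep positive
Point 2:
  φ: 6 + 7.431/60 = 6.123850
  S → negative
  Longitude: 55.344′ = 0.922400°; total 36.922400
  W ⇒ negate
Point 3:
  φ: 59.271′ = 0.987850°; total 89.987850
  N ⇒ keep positive
  Lon: 42.0824′ = 0.701373°; total 0.701373
  W ⇒ negate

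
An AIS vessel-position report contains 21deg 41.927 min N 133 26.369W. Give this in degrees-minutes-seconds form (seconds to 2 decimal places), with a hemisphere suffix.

21°41′55.62″ N, 133°26′22.14″ W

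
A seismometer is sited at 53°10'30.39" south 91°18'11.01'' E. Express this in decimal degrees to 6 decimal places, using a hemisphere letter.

53.175108° S, 91.303058° E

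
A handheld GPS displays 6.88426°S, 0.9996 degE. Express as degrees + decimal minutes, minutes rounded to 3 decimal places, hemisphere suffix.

Lat: minutes = (6.884260 − 6) × 60 = 53.05560
Longitude: minutes = (0.999600 − 0) × 60 = 59.97600

6° 53.056′ S, 0° 59.976′ E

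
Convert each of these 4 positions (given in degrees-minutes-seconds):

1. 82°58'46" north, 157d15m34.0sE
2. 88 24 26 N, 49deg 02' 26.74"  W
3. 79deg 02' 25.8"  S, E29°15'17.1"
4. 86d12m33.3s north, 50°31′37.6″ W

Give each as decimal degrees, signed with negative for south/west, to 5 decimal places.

1. 82.97944, 157.25944
2. 88.40722, -49.04076
3. -79.04050, 29.25475
4. 86.20925, -50.52711

Point 1:
  φ: 82 + 58/60 + 46/3600 = 82.979444
  N ⇒ keep positive
  λ: 15′ + 34″ = 15.56667′; 157 + 15.56667/60 = 157.259444
  E → positive
Point 2:
  Latitude: 24′ + 26″ = 24.43333′; 88 + 24.43333/60 = 88.407222
  N → positive
  Lon: 2′ + 26.74″ = 2.44567′; 49 + 2.44567/60 = 49.040761
  hemisphere W, so the sign is −
Point 3:
  φ: 79° + 2/60 + 25.8/3600 = 79 + 0.033333 + 0.007167 = 79.040500
  S → negative
  Longitude: 29 + 15/60 + 17.1/3600 = 29.254750
  E ⇒ keep positive
Point 4:
  Latitude: 86 + 12/60 + 33.3/3600 = 86.209250
  N ⇒ keep positive
  Lon: 31′ + 37.6″ = 31.62667′; 50 + 31.62667/60 = 50.527111
  W ⇒ negate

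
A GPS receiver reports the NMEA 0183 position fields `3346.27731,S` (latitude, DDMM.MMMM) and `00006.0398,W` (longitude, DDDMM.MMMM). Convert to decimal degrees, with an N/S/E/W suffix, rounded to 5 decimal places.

33.77129° S, 0.10066° W

Latitude: degrees = first 2 digits = 33, minutes = 46.27731; 33 + 46.27731/60 = 33.771289
Longitude: degrees = first 3 digits = 0, minutes = 6.0398; 0 + 6.0398/60 = 0.100663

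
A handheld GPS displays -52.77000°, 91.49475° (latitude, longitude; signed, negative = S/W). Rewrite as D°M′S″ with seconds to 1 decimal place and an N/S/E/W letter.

52°46′12.0″ S, 91°29′41.1″ E

Latitude is negative → S; |value| = 52.770000
Latitude: whole degrees 52; 46.20000′ → 46′ and 12.000″
Lon: 0.494750 × 60 = 29.68500′ → 29′, remainder × 60 = 41.100″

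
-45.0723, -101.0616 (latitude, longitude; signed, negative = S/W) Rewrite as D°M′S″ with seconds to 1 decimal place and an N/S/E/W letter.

45°04′20.3″ S, 101°03′41.8″ W

Latitude is negative → S; |value| = 45.072300
Latitude: 0.072300 × 60 = 4.33800′ → 4′, remainder × 60 = 20.280″
Longitude is negative → W; |value| = 101.061600
λ: whole degrees 101; 3.69600′ → 3′ and 41.760″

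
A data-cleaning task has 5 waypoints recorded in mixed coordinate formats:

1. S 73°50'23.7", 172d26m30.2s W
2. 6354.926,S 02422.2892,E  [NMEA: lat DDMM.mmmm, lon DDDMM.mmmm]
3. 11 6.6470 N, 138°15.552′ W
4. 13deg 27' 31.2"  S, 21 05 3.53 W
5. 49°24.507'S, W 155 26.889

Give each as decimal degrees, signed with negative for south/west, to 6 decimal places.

Point 1:
  φ: 73° + 50/60 + 23.7/3600 = 73 + 0.833333 + 0.006583 = 73.8399167
  hemisphere S, so the sign is −
  Longitude: 172 + 26/60 + 30.2/3600 = 172.4417222
  W → negative
Point 2:
  Latitude: split at 2 digits → 63° and 54.926′; 63 + 54.926/60 = 63.9154333
  S → negative
  λ: degrees = first 3 digits = 24, minutes = 22.2892; 24 + 22.2892/60 = 24.3714867
  E → positive
Point 3:
  φ: 6.647′ = 0.110783°; total 11.1107833
  N ⇒ keep positive
  λ: 15.552′ = 0.259200°; total 138.2592000
  W → negative
Point 4:
  Latitude: 27′ + 31.2″ = 27.52000′; 13 + 27.52000/60 = 13.4586667
  S ⇒ negate
  Lon: 21° + 5/60 + 3.53/3600 = 21 + 0.083333 + 0.000981 = 21.0843139
  hemisphere W, so the sign is −
Point 5:
  φ: 24.507′ = 0.408450°; total 49.4084500
  S ⇒ negate
  Longitude: 26.889′ = 0.448150°; total 155.4481500
  W ⇒ negate

1. -73.839917, -172.441722
2. -63.915433, 24.371487
3. 11.110783, -138.259200
4. -13.458667, -21.084314
5. -49.408450, -155.448150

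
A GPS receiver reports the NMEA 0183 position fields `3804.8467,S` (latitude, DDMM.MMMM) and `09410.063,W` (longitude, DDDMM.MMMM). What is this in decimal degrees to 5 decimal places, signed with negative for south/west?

-38.08078, -94.16772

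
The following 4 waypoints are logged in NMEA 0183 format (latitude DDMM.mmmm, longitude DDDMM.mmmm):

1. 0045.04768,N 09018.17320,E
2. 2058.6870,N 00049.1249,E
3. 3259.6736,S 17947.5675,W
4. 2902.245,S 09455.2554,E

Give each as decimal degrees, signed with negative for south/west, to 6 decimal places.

Point 1:
  φ: degrees = first 2 digits = 0, minutes = 45.04768; 0 + 45.04768/60 = 0.7507947
  N → positive
  Lon: split at 3 digits → 090° and 18.1732′; 90 + 18.1732/60 = 90.3028867
  E → positive
Point 2:
  Latitude: split at 2 digits → 20° and 58.687′; 20 + 58.687/60 = 20.9781167
  N → positive
  Longitude: split at 3 digits → 000° and 49.1249′; 0 + 49.1249/60 = 0.8187483
  E → positive
Point 3:
  Lat: split at 2 digits → 32° and 59.6736′; 32 + 59.6736/60 = 32.9945600
  S → negative
  Lon: degrees = first 3 digits = 179, minutes = 47.5675; 179 + 47.5675/60 = 179.7927917
  hemisphere W, so the sign is −
Point 4:
  Lat: split at 2 digits → 29° and 2.245′; 29 + 2.245/60 = 29.0374167
  S ⇒ negate
  Lon: degrees = first 3 digits = 94, minutes = 55.2554; 94 + 55.2554/60 = 94.9209233
  E → positive

1. 0.750795, 90.302887
2. 20.978117, 0.818748
3. -32.994560, -179.792792
4. -29.037417, 94.920923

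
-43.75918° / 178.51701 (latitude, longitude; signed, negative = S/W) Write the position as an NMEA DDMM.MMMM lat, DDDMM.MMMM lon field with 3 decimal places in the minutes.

4345.551,S / 17831.021,E

Latitude is negative → S; |value| = 43.759180
φ: 43° + 0.759180 × 60 = 43° 45.55080′
Lon: fractional part 0.517010 → 31.02060 minutes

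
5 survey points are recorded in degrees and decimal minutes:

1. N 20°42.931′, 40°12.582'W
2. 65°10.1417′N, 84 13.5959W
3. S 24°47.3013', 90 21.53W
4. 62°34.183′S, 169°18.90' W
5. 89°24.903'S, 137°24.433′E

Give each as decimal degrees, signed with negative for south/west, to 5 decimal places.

Point 1:
  Latitude: 20 + 42.931/60 = 20.715517
  N → positive
  Longitude: 40 + 12.582/60 = 40.209700
  hemisphere W, so the sign is −
Point 2:
  Lat: 65 + 10.1417/60 = 65.169028
  N ⇒ keep positive
  Longitude: 84 + 13.5959/60 = 84.226598
  W → negative
Point 3:
  Lat: 24 + 47.3013/60 = 24.788355
  S ⇒ negate
  Longitude: 90 + 21.53/60 = 90.358833
  W → negative
Point 4:
  φ: 34.183′ = 0.569717°; total 62.569717
  S ⇒ negate
  Longitude: 18.9′ = 0.315000°; total 169.315000
  hemisphere W, so the sign is −
Point 5:
  Lat: 89 + 24.903/60 = 89.415050
  S → negative
  Lon: 137 + 24.433/60 = 137.407217
  E ⇒ keep positive

1. 20.71552, -40.20970
2. 65.16903, -84.22660
3. -24.78836, -90.35883
4. -62.56972, -169.31500
5. -89.41505, 137.40722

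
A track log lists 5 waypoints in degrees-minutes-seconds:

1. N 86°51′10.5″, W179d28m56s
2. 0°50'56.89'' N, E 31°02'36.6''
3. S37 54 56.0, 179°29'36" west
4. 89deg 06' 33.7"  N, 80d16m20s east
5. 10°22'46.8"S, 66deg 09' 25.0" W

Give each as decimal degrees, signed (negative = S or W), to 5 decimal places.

Point 1:
  Lat: 86 + 51/60 + 10.5/3600 = 86.852917
  N ⇒ keep positive
  Lon: 28′ + 56″ = 28.93333′; 179 + 28.93333/60 = 179.482222
  hemisphere W, so the sign is −
Point 2:
  Lat: 0 + 50/60 + 56.89/3600 = 0.849136
  N → positive
  Longitude: 31 + 2/60 + 36.6/3600 = 31.043500
  E ⇒ keep positive
Point 3:
  Lat: 37 + 54/60 + 56/3600 = 37.915556
  S ⇒ negate
  λ: 179 + 29/60 + 36/3600 = 179.493333
  W ⇒ negate
Point 4:
  Lat: 89° + 6/60 + 33.7/3600 = 89 + 0.100000 + 0.009361 = 89.109361
  N → positive
  Lon: 80° + 16/60 + 20/3600 = 80 + 0.266667 + 0.005556 = 80.272222
  E → positive
Point 5:
  Latitude: 22′ + 46.8″ = 22.78000′; 10 + 22.78000/60 = 10.379667
  S ⇒ negate
  Lon: 66 + 9/60 + 25/3600 = 66.156944
  W ⇒ negate

1. 86.85292, -179.48222
2. 0.84914, 31.04350
3. -37.91556, -179.49333
4. 89.10936, 80.27222
5. -10.37967, -66.15694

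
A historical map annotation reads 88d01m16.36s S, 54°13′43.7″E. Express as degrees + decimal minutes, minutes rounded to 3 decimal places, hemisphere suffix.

φ: 1 + 16.36/60 = 1.27267′
Longitude: seconds/60 = 0.72833; minutes = 13 + 0.72833 = 13.72833

88° 1.273′ S, 54° 13.728′ E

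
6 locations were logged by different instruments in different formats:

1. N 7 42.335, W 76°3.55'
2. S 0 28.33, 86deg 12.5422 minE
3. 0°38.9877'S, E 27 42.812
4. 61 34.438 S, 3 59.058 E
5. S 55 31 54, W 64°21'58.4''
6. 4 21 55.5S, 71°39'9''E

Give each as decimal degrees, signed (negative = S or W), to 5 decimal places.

Point 1:
  Latitude: 7 + 42.335/60 = 7.705583
  N ⇒ keep positive
  Lon: 76 + 3.55/60 = 76.059167
  hemisphere W, so the sign is −
Point 2:
  Lat: 0 + 28.33/60 = 0.472167
  hemisphere S, so the sign is −
  Lon: 12.5422′ = 0.209037°; total 86.209037
  E ⇒ keep positive
Point 3:
  Latitude: 38.9877′ = 0.649795°; total 0.649795
  hemisphere S, so the sign is −
  Longitude: 42.812′ = 0.713533°; total 27.713533
  E → positive
Point 4:
  φ: 34.438′ = 0.573967°; total 61.573967
  S → negative
  Longitude: 59.058′ = 0.984300°; total 3.984300
  E → positive
Point 5:
  φ: 55° + 31/60 + 54/3600 = 55 + 0.516667 + 0.015000 = 55.531667
  hemisphere S, so the sign is −
  λ: 21′ + 58.4″ = 21.97333′; 64 + 21.97333/60 = 64.366222
  W ⇒ negate
Point 6:
  φ: 4 + 21/60 + 55.5/3600 = 4.365417
  S ⇒ negate
  Lon: 71° + 39/60 + 9/3600 = 71 + 0.650000 + 0.002500 = 71.652500
  E ⇒ keep positive

1. 7.70558, -76.05917
2. -0.47217, 86.20904
3. -0.64980, 27.71353
4. -61.57397, 3.98430
5. -55.53167, -64.36622
6. -4.36542, 71.65250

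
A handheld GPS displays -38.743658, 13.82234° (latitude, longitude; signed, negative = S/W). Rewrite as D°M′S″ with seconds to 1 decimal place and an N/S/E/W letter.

38°44′37.2″ S, 13°49′20.4″ E

Latitude is negative → S; |value| = 38.743658
φ: 0.743658 × 60 = 44.61948′ → 44′, remainder × 60 = 37.169″
Longitude: whole degrees 13; 49.34040′ → 49′ and 20.424″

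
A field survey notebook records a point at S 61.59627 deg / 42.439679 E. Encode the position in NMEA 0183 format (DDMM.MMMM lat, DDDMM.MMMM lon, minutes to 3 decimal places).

6135.776,S / 04226.381,E

Latitude: 61° + 0.596270 × 60 = 61° 35.77620′
Lon: fractional part 0.439679 → 26.38074 minutes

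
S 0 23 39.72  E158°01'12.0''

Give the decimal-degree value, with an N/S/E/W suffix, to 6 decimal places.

0.394367° S, 158.020000° E

φ: 0 + 23/60 + 39.72/3600 = 0.3943667
Longitude: 158 + 1/60 + 12/3600 = 158.0200000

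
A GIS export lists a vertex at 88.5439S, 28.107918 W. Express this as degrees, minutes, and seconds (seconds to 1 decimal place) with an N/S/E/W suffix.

Lat: 0.543900° → 32.63400′; 0.63400 × 60 = 38.040″
Longitude: 0.107918 × 60 = 6.47508′ → 6′, remainder × 60 = 28.505″

88°32′38.0″ S, 28°06′28.5″ W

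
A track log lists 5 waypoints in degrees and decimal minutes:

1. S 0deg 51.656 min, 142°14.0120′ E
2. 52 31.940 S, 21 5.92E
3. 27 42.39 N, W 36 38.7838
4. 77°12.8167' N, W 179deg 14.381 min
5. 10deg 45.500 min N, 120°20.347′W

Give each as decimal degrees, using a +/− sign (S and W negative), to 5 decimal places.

Point 1:
  Lat: 51.656′ = 0.860933°; total 0.860933
  S → negative
  Lon: 14.012′ = 0.233533°; total 142.233533
  E → positive
Point 2:
  φ: 31.94′ = 0.532333°; total 52.532333
  hemisphere S, so the sign is −
  Longitude: 21 + 5.92/60 = 21.098667
  E ⇒ keep positive
Point 3:
  φ: 27 + 42.39/60 = 27.706500
  N ⇒ keep positive
  Longitude: 38.7838′ = 0.646397°; total 36.646397
  W → negative
Point 4:
  Latitude: 12.8167′ = 0.213612°; total 77.213612
  N ⇒ keep positive
  Longitude: 179 + 14.381/60 = 179.239683
  hemisphere W, so the sign is −
Point 5:
  φ: 45.5′ = 0.758333°; total 10.758333
  N → positive
  Lon: 20.347′ = 0.339117°; total 120.339117
  W ⇒ negate

1. -0.86093, 142.23353
2. -52.53233, 21.09867
3. 27.70650, -36.64640
4. 77.21361, -179.23968
5. 10.75833, -120.33912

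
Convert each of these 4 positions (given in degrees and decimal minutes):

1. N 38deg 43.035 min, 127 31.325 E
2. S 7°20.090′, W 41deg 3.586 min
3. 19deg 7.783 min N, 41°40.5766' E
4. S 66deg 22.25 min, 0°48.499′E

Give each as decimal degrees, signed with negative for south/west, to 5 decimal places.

1. 38.71725, 127.52208
2. -7.33483, -41.05977
3. 19.12972, 41.67628
4. -66.37083, 0.80832

Point 1:
  Latitude: 38 + 43.035/60 = 38.717250
  N ⇒ keep positive
  Longitude: 127 + 31.325/60 = 127.522083
  E ⇒ keep positive
Point 2:
  Latitude: 20.09′ = 0.334833°; total 7.334833
  S → negative
  Lon: 3.586′ = 0.059767°; total 41.059767
  W ⇒ negate
Point 3:
  Latitude: 7.783′ = 0.129717°; total 19.129717
  N ⇒ keep positive
  Lon: 41 + 40.5766/60 = 41.676277
  E → positive
Point 4:
  Latitude: 66 + 22.25/60 = 66.370833
  S → negative
  λ: 0 + 48.499/60 = 0.808317
  E → positive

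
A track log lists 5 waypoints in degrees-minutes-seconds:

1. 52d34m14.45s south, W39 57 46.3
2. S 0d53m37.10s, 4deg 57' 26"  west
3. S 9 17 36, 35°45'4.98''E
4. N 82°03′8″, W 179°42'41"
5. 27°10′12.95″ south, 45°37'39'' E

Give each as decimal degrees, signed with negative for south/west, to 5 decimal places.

1. -52.57068, -39.96286
2. -0.89364, -4.95722
3. -9.29333, 35.75138
4. 82.05222, -179.71139
5. -27.17026, 45.62750

Point 1:
  Lat: 34′ + 14.45″ = 34.24083′; 52 + 34.24083/60 = 52.570681
  S ⇒ negate
  λ: 57′ + 46.3″ = 57.77167′; 39 + 57.77167/60 = 39.962861
  W → negative
Point 2:
  Lat: 53′ + 37.1″ = 53.61833′; 0 + 53.61833/60 = 0.893639
  S ⇒ negate
  Longitude: 57′ + 26″ = 57.43333′; 4 + 57.43333/60 = 4.957222
  W → negative
Point 3:
  Latitude: 9 + 17/60 + 36/3600 = 9.293333
  S → negative
  Longitude: 45′ + 4.98″ = 45.08300′; 35 + 45.08300/60 = 35.751383
  E ⇒ keep positive
Point 4:
  Latitude: 82 + 3/60 + 8/3600 = 82.052222
  N ⇒ keep positive
  Lon: 179° + 42/60 + 41/3600 = 179 + 0.700000 + 0.011389 = 179.711389
  hemisphere W, so the sign is −
Point 5:
  Lat: 10′ + 12.95″ = 10.21583′; 27 + 10.21583/60 = 27.170264
  S ⇒ negate
  Lon: 37′ + 39″ = 37.65000′; 45 + 37.65000/60 = 45.627500
  E ⇒ keep positive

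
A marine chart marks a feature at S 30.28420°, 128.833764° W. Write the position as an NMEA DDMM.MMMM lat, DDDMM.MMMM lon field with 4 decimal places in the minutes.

Lat: minutes = (30.284200 − 30) × 60 = 17.052000
λ: 128° + 0.833764 × 60 = 128° 50.025840′

3017.0520,S / 12850.0258,W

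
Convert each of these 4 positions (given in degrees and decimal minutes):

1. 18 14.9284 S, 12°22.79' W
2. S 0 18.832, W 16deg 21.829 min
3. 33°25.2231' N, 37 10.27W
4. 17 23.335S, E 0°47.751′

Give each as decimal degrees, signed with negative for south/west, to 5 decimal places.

Point 1:
  Latitude: 18 + 14.9284/60 = 18.248807
  S → negative
  Longitude: 12 + 22.79/60 = 12.379833
  W → negative
Point 2:
  Lat: 18.832′ = 0.313867°; total 0.313867
  hemisphere S, so the sign is −
  Lon: 16 + 21.829/60 = 16.363817
  hemisphere W, so the sign is −
Point 3:
  Lat: 25.2231′ = 0.420385°; total 33.420385
  N ⇒ keep positive
  Longitude: 10.27′ = 0.171167°; total 37.171167
  hemisphere W, so the sign is −
Point 4:
  φ: 23.335′ = 0.388917°; total 17.388917
  S ⇒ negate
  Longitude: 47.751′ = 0.795850°; total 0.795850
  E ⇒ keep positive

1. -18.24881, -12.37983
2. -0.31387, -16.36382
3. 33.42039, -37.17117
4. -17.38892, 0.79585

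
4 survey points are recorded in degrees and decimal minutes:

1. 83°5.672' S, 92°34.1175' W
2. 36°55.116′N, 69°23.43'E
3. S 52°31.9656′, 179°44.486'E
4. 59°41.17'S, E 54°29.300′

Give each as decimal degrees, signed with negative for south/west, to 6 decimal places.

1. -83.094533, -92.568625
2. 36.918600, 69.390500
3. -52.532760, 179.741433
4. -59.686167, 54.488333

Point 1:
  φ: 83 + 5.672/60 = 83.0945333
  hemisphere S, so the sign is −
  λ: 34.1175′ = 0.568625°; total 92.5686250
  W ⇒ negate
Point 2:
  φ: 55.116′ = 0.918600°; total 36.9186000
  N → positive
  Longitude: 69 + 23.43/60 = 69.3905000
  E → positive
Point 3:
  φ: 31.9656′ = 0.532760°; total 52.5327600
  S ⇒ negate
  Lon: 44.486′ = 0.741433°; total 179.7414333
  E → positive
Point 4:
  Lat: 41.17′ = 0.686167°; total 59.6861667
  hemisphere S, so the sign is −
  λ: 29.3′ = 0.488333°; total 54.4883333
  E → positive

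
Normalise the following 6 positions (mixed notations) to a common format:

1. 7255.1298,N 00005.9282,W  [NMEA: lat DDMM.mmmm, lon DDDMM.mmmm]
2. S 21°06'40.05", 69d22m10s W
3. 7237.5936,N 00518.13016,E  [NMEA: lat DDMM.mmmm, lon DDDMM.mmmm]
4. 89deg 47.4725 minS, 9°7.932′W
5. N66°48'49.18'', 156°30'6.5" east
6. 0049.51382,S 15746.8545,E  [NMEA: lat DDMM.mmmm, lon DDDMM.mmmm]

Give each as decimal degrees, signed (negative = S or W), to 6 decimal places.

1. 72.918830, -0.098803
2. -21.111125, -69.369444
3. 72.626560, 5.302169
4. -89.791208, -9.132200
5. 66.813661, 156.501806
6. -0.825230, 157.780908

Point 1:
  Latitude: split at 2 digits → 72° and 55.1298′; 72 + 55.1298/60 = 72.9188300
  N ⇒ keep positive
  Longitude: degrees = first 3 digits = 0, minutes = 5.9282; 0 + 5.9282/60 = 0.0988033
  W → negative
Point 2:
  Lat: 21° + 6/60 + 40.05/3600 = 21 + 0.100000 + 0.011125 = 21.1111250
  S ⇒ negate
  Lon: 69 + 22/60 + 10/3600 = 69.3694444
  W ⇒ negate
Point 3:
  φ: split at 2 digits → 72° and 37.5936′; 72 + 37.5936/60 = 72.6265600
  N → positive
  λ: split at 3 digits → 005° and 18.13016′; 5 + 18.13016/60 = 5.3021693
  E ⇒ keep positive
Point 4:
  Latitude: 47.4725′ = 0.791208°; total 89.7912083
  hemisphere S, so the sign is −
  Longitude: 7.932′ = 0.132200°; total 9.1322000
  W ⇒ negate
Point 5:
  Latitude: 48′ + 49.18″ = 48.81967′; 66 + 48.81967/60 = 66.8136611
  N ⇒ keep positive
  Longitude: 156° + 30/60 + 6.5/3600 = 156 + 0.500000 + 0.001806 = 156.5018056
  E → positive
Point 6:
  Latitude: degrees = first 2 digits = 0, minutes = 49.51382; 0 + 49.51382/60 = 0.8252303
  S → negative
  λ: degrees = first 3 digits = 157, minutes = 46.8545; 157 + 46.8545/60 = 157.7809083
  E → positive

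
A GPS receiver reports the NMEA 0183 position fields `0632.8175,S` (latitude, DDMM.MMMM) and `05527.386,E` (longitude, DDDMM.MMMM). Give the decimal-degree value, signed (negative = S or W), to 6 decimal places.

Latitude: degrees = first 2 digits = 6, minutes = 32.8175; 6 + 32.8175/60 = 6.5469583
hemisphere S, so the sign is −
λ: split at 3 digits → 055° and 27.386′; 55 + 27.386/60 = 55.4564333
E → positive

-6.546958, 55.456433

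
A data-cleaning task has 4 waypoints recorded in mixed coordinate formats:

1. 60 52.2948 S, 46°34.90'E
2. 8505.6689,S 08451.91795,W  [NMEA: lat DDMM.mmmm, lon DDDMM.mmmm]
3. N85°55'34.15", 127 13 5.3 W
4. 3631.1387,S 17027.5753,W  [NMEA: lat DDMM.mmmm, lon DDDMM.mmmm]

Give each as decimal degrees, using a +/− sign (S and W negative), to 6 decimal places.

Point 1:
  Latitude: 52.2948′ = 0.871580°; total 60.8715800
  S ⇒ negate
  Longitude: 46 + 34.9/60 = 46.5816667
  E ⇒ keep positive
Point 2:
  Latitude: degrees = first 2 digits = 85, minutes = 5.6689; 85 + 5.6689/60 = 85.0944817
  S ⇒ negate
  Lon: split at 3 digits → 084° and 51.91795′; 84 + 51.91795/60 = 84.8652992
  W ⇒ negate
Point 3:
  Lat: 85 + 55/60 + 34.15/3600 = 85.9261528
  N → positive
  λ: 13′ + 5.3″ = 13.08833′; 127 + 13.08833/60 = 127.2181389
  W ⇒ negate
Point 4:
  φ: split at 2 digits → 36° and 31.1387′; 36 + 31.1387/60 = 36.5189783
  S → negative
  Longitude: degrees = first 3 digits = 170, minutes = 27.5753; 170 + 27.5753/60 = 170.4595883
  W ⇒ negate

1. -60.871580, 46.581667
2. -85.094482, -84.865299
3. 85.926153, -127.218139
4. -36.518978, -170.459588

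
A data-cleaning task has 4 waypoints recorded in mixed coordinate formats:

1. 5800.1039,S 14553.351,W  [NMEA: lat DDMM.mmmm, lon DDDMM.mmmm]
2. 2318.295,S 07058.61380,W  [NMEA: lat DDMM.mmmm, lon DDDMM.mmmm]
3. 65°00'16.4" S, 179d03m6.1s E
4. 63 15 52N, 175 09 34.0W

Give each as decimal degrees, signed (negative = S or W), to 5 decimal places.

1. -58.00173, -145.88918
2. -23.30492, -70.97690
3. -65.00456, 179.05169
4. 63.26444, -175.15944

Point 1:
  φ: split at 2 digits → 58° and 0.1039′; 58 + 0.1039/60 = 58.001732
  S → negative
  Lon: split at 3 digits → 145° and 53.351′; 145 + 53.351/60 = 145.889183
  W → negative
Point 2:
  φ: degrees = first 2 digits = 23, minutes = 18.295; 23 + 18.295/60 = 23.304917
  S ⇒ negate
  Lon: degrees = first 3 digits = 70, minutes = 58.6138; 70 + 58.6138/60 = 70.976897
  W ⇒ negate
Point 3:
  Latitude: 65° + 0/60 + 16.4/3600 = 65 + 0.000000 + 0.004556 = 65.004556
  S ⇒ negate
  Longitude: 3′ + 6.1″ = 3.10167′; 179 + 3.10167/60 = 179.051694
  E ⇒ keep positive
Point 4:
  φ: 63 + 15/60 + 52/3600 = 63.264444
  N → positive
  λ: 175° + 9/60 + 34/3600 = 175 + 0.150000 + 0.009444 = 175.159444
  hemisphere W, so the sign is −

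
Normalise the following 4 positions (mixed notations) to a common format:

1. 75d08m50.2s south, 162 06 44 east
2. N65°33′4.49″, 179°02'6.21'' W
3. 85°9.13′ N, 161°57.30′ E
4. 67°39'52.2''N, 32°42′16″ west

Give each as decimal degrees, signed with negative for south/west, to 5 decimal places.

Point 1:
  Lat: 75° + 8/60 + 50.2/3600 = 75 + 0.133333 + 0.013944 = 75.147278
  hemisphere S, so the sign is −
  Longitude: 6′ + 44″ = 6.73333′; 162 + 6.73333/60 = 162.112222
  E ⇒ keep positive
Point 2:
  Latitude: 33′ + 4.49″ = 33.07483′; 65 + 33.07483/60 = 65.551247
  N → positive
  Lon: 179 + 2/60 + 6.21/3600 = 179.035058
  W ⇒ negate
Point 3:
  Lat: 9.13′ = 0.152167°; total 85.152167
  N ⇒ keep positive
  Longitude: 161 + 57.3/60 = 161.955000
  E → positive
Point 4:
  Lat: 67° + 39/60 + 52.2/3600 = 67 + 0.650000 + 0.014500 = 67.664500
  N → positive
  λ: 42′ + 16″ = 42.26667′; 32 + 42.26667/60 = 32.704444
  hemisphere W, so the sign is −

1. -75.14728, 162.11222
2. 65.55125, -179.03506
3. 85.15217, 161.95500
4. 67.66450, -32.70444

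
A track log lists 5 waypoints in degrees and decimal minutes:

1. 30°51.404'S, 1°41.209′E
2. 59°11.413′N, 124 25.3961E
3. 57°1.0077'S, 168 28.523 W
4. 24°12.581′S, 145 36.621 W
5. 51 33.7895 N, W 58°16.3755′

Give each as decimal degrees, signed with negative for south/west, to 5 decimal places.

Point 1:
  Lat: 51.404′ = 0.856733°; total 30.856733
  S → negative
  Lon: 41.209′ = 0.686817°; total 1.686817
  E ⇒ keep positive
Point 2:
  φ: 11.413′ = 0.190217°; total 59.190217
  N ⇒ keep positive
  λ: 124 + 25.3961/60 = 124.423268
  E → positive
Point 3:
  Lat: 1.0077′ = 0.016795°; total 57.016795
  S ⇒ negate
  Longitude: 28.523′ = 0.475383°; total 168.475383
  W → negative
Point 4:
  Lat: 24 + 12.581/60 = 24.209683
  S → negative
  Longitude: 36.621′ = 0.610350°; total 145.610350
  W → negative
Point 5:
  φ: 51 + 33.7895/60 = 51.563158
  N → positive
  λ: 16.3755′ = 0.272925°; total 58.272925
  hemisphere W, so the sign is −

1. -30.85673, 1.68682
2. 59.19022, 124.42327
3. -57.01680, -168.47538
4. -24.20968, -145.61035
5. 51.56316, -58.27293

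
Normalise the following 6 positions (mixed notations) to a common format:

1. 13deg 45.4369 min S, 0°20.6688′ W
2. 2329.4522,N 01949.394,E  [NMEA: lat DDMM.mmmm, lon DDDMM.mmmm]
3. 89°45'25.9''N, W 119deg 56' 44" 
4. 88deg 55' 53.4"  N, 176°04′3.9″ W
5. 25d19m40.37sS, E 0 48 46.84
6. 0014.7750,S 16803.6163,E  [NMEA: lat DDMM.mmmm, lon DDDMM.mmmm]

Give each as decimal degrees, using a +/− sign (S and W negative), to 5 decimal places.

Point 1:
  Lat: 13 + 45.4369/60 = 13.757282
  S → negative
  Lon: 20.6688′ = 0.344480°; total 0.344480
  hemisphere W, so the sign is −
Point 2:
  Latitude: degrees = first 2 digits = 23, minutes = 29.4522; 23 + 29.4522/60 = 23.490870
  N → positive
  λ: degrees = first 3 digits = 19, minutes = 49.394; 19 + 49.394/60 = 19.823233
  E ⇒ keep positive
Point 3:
  φ: 89° + 45/60 + 25.9/3600 = 89 + 0.750000 + 0.007194 = 89.757194
  N → positive
  Longitude: 119° + 56/60 + 44/3600 = 119 + 0.933333 + 0.012222 = 119.945556
  W → negative
Point 4:
  Latitude: 55′ + 53.4″ = 55.89000′; 88 + 55.89000/60 = 88.931500
  N ⇒ keep positive
  Longitude: 4′ + 3.9″ = 4.06500′; 176 + 4.06500/60 = 176.067750
  W → negative
Point 5:
  Lat: 25° + 19/60 + 40.37/3600 = 25 + 0.316667 + 0.011214 = 25.327881
  S → negative
  Lon: 0° + 48/60 + 46.84/3600 = 0 + 0.800000 + 0.013011 = 0.813011
  E → positive
Point 6:
  Latitude: degrees = first 2 digits = 0, minutes = 14.775; 0 + 14.775/60 = 0.246250
  hemisphere S, so the sign is −
  Longitude: degrees = first 3 digits = 168, minutes = 3.6163; 168 + 3.6163/60 = 168.060272
  E ⇒ keep positive

1. -13.75728, -0.34448
2. 23.49087, 19.82323
3. 89.75719, -119.94556
4. 88.93150, -176.06775
5. -25.32788, 0.81301
6. -0.24625, 168.06027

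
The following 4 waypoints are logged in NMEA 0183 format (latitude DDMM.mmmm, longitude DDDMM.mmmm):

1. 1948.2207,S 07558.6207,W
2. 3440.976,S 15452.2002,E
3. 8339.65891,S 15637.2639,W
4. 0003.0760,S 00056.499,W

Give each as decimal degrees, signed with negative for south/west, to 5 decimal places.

Point 1:
  Latitude: degrees = first 2 digits = 19, minutes = 48.2207; 19 + 48.2207/60 = 19.803678
  hemisphere S, so the sign is −
  Longitude: split at 3 digits → 075° and 58.6207′; 75 + 58.6207/60 = 75.977012
  W ⇒ negate
Point 2:
  φ: degrees = first 2 digits = 34, minutes = 40.976; 34 + 40.976/60 = 34.682933
  S ⇒ negate
  Lon: split at 3 digits → 154° and 52.2002′; 154 + 52.2002/60 = 154.870003
  E → positive
Point 3:
  Latitude: split at 2 digits → 83° and 39.65891′; 83 + 39.65891/60 = 83.660982
  S → negative
  Longitude: degrees = first 3 digits = 156, minutes = 37.2639; 156 + 37.2639/60 = 156.621065
  W ⇒ negate
Point 4:
  φ: degrees = first 2 digits = 0, minutes = 3.076; 0 + 3.076/60 = 0.051267
  S → negative
  Longitude: degrees = first 3 digits = 0, minutes = 56.499; 0 + 56.499/60 = 0.941650
  W → negative

1. -19.80368, -75.97701
2. -34.68293, 154.87000
3. -83.66098, -156.62107
4. -0.05127, -0.94165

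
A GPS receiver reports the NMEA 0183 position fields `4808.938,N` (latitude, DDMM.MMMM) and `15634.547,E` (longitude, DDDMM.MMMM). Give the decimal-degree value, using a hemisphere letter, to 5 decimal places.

48.14897° N, 156.57578° E

Lat: degrees = first 2 digits = 48, minutes = 8.938; 48 + 8.938/60 = 48.148967
Longitude: degrees = first 3 digits = 156, minutes = 34.547; 156 + 34.547/60 = 156.575783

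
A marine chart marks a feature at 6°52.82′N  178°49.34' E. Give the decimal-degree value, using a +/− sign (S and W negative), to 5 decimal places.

Latitude: 6 + 52.82/60 = 6.880333
N → positive
Longitude: 178 + 49.34/60 = 178.822333
E ⇒ keep positive

6.88033, 178.82233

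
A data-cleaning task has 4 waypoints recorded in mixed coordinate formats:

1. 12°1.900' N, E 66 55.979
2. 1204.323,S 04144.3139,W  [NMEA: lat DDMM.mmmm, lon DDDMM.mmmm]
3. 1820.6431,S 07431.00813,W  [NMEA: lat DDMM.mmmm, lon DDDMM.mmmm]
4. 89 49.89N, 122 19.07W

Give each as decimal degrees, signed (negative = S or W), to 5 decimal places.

1. 12.03167, 66.93298
2. -12.07205, -41.73857
3. -18.34405, -74.51680
4. 89.83150, -122.31783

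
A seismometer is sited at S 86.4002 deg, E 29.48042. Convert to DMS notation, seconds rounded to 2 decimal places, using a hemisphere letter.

86°24′0.72″ S, 29°28′49.51″ E

φ: 0.400200° → 24.01200′; 0.01200 × 60 = 0.7200″
λ: 0.480420° → 28.82520′; 0.82520 × 60 = 49.5120″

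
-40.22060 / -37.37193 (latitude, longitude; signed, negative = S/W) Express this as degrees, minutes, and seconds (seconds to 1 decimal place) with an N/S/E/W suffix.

40°13′14.2″ S, 37°22′18.9″ W

Latitude is negative → S; |value| = 40.220600
Lat: whole degrees 40; 13.23600′ → 13′ and 14.160″
Longitude is negative → W; |value| = 37.371930
Lon: 0.371930 × 60 = 22.31580′ → 22′, remainder × 60 = 18.948″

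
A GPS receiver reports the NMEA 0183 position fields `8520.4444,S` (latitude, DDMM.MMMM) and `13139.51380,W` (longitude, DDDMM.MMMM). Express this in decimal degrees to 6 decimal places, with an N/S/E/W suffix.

Lat: split at 2 digits → 85° and 20.4444′; 85 + 20.4444/60 = 85.3407400
Longitude: degrees = first 3 digits = 131, minutes = 39.5138; 131 + 39.5138/60 = 131.6585633

85.340740° S, 131.658563° W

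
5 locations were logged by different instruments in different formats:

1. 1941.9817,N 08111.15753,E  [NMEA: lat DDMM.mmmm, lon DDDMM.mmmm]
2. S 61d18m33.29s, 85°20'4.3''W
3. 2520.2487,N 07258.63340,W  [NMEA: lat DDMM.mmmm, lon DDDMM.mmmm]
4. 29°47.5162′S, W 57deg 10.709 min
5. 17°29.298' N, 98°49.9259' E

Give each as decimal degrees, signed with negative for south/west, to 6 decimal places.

1. 19.699695, 81.185959
2. -61.309247, -85.334528
3. 25.337478, -72.977223
4. -29.791937, -57.178483
5. 17.488300, 98.832098

Point 1:
  φ: split at 2 digits → 19° and 41.9817′; 19 + 41.9817/60 = 19.6996950
  N ⇒ keep positive
  λ: split at 3 digits → 081° and 11.15753′; 81 + 11.15753/60 = 81.1859588
  E ⇒ keep positive
Point 2:
  Lat: 61° + 18/60 + 33.29/3600 = 61 + 0.300000 + 0.009247 = 61.3092472
  S ⇒ negate
  Longitude: 85 + 20/60 + 4.3/3600 = 85.3345278
  hemisphere W, so the sign is −
Point 3:
  Latitude: split at 2 digits → 25° and 20.2487′; 25 + 20.2487/60 = 25.3374783
  N → positive
  Longitude: degrees = first 3 digits = 72, minutes = 58.6334; 72 + 58.6334/60 = 72.9772233
  W → negative
Point 4:
  Lat: 47.5162′ = 0.791937°; total 29.7919367
  S → negative
  Longitude: 57 + 10.709/60 = 57.1784833
  W ⇒ negate
Point 5:
  Lat: 17 + 29.298/60 = 17.4883000
  N → positive
  Lon: 49.9259′ = 0.832098°; total 98.8320983
  E → positive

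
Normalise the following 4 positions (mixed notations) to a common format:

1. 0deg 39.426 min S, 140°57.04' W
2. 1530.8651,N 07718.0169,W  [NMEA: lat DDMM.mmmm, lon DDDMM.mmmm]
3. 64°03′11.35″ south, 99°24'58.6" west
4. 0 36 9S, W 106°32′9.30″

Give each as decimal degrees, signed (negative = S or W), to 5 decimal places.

1. -0.65710, -140.95067
2. 15.51442, -77.30028
3. -64.05315, -99.41628
4. -0.60250, -106.53592

Point 1:
  Lat: 0 + 39.426/60 = 0.657100
  hemisphere S, so the sign is −
  λ: 57.04′ = 0.950667°; total 140.950667
  W → negative
Point 2:
  φ: split at 2 digits → 15° and 30.8651′; 15 + 30.8651/60 = 15.514418
  N → positive
  Longitude: split at 3 digits → 077° and 18.0169′; 77 + 18.0169/60 = 77.300282
  W → negative
Point 3:
  Lat: 64° + 3/60 + 11.35/3600 = 64 + 0.050000 + 0.003153 = 64.053153
  S ⇒ negate
  Longitude: 99° + 24/60 + 58.6/3600 = 99 + 0.400000 + 0.016278 = 99.416278
  W ⇒ negate
Point 4:
  Lat: 0° + 36/60 + 9/3600 = 0 + 0.600000 + 0.002500 = 0.602500
  hemisphere S, so the sign is −
  Lon: 32′ + 9.3″ = 32.15500′; 106 + 32.15500/60 = 106.535917
  W → negative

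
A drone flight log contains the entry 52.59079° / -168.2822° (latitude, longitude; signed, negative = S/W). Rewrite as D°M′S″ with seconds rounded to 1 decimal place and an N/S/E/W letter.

φ: whole degrees 52; 35.44740′ → 35′ and 26.844″
Longitude is negative → W; |value| = 168.282200
Lon: 0.282200° → 16.93200′; 0.93200 × 60 = 55.920″

52°35′26.8″ N, 168°16′55.9″ W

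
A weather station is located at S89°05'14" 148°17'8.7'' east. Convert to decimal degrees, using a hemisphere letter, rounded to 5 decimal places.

Lat: 89 + 5/60 + 14/3600 = 89.087222
Lon: 148° + 17/60 + 8.7/3600 = 148 + 0.283333 + 0.002417 = 148.285750

89.08722° S, 148.28575° E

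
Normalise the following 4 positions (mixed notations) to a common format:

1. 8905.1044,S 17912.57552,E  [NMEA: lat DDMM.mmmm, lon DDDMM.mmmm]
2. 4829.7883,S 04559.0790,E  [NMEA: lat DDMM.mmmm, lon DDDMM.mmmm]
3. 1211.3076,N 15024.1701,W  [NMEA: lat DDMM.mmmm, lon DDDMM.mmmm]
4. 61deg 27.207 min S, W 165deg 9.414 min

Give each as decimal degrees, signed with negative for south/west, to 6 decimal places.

1. -89.085073, 179.209592
2. -48.496472, 45.984650
3. 12.188460, -150.402835
4. -61.453450, -165.156900

Point 1:
  φ: degrees = first 2 digits = 89, minutes = 5.1044; 89 + 5.1044/60 = 89.0850733
  S ⇒ negate
  Lon: degrees = first 3 digits = 179, minutes = 12.57552; 179 + 12.57552/60 = 179.2095920
  E ⇒ keep positive
Point 2:
  φ: split at 2 digits → 48° and 29.7883′; 48 + 29.7883/60 = 48.4964717
  hemisphere S, so the sign is −
  Longitude: degrees = first 3 digits = 45, minutes = 59.079; 45 + 59.079/60 = 45.9846500
  E ⇒ keep positive
Point 3:
  φ: split at 2 digits → 12° and 11.3076′; 12 + 11.3076/60 = 12.1884600
  N ⇒ keep positive
  Lon: degrees = first 3 digits = 150, minutes = 24.1701; 150 + 24.1701/60 = 150.4028350
  hemisphere W, so the sign is −
Point 4:
  Lat: 61 + 27.207/60 = 61.4534500
  S ⇒ negate
  λ: 9.414′ = 0.156900°; total 165.1569000
  hemisphere W, so the sign is −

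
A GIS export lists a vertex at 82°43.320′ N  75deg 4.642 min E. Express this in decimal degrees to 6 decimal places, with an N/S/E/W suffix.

82.722000° N, 75.077367° E

Latitude: 82 + 43.32/60 = 82.7220000
Longitude: 4.642′ = 0.077367°; total 75.0773667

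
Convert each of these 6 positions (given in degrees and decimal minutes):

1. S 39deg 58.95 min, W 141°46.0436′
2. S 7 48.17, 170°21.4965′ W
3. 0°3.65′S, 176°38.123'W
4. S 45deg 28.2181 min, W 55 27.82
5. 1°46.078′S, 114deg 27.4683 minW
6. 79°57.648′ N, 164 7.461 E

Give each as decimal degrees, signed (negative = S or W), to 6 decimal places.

1. -39.982500, -141.767393
2. -7.802833, -170.358275
3. -0.060833, -176.635383
4. -45.470302, -55.463667
5. -1.767967, -114.457805
6. 79.960800, 164.124350

Point 1:
  φ: 39 + 58.95/60 = 39.9825000
  S → negative
  λ: 46.0436′ = 0.767393°; total 141.7673933
  W ⇒ negate
Point 2:
  φ: 7 + 48.17/60 = 7.8028333
  S ⇒ negate
  λ: 170 + 21.4965/60 = 170.3582750
  W ⇒ negate
Point 3:
  Lat: 0 + 3.65/60 = 0.0608333
  S → negative
  Lon: 176 + 38.123/60 = 176.6353833
  hemisphere W, so the sign is −
Point 4:
  Lat: 28.2181′ = 0.470302°; total 45.4703017
  S ⇒ negate
  λ: 27.82′ = 0.463667°; total 55.4636667
  W ⇒ negate
Point 5:
  φ: 46.078′ = 0.767967°; total 1.7679667
  S ⇒ negate
  Longitude: 27.4683′ = 0.457805°; total 114.4578050
  hemisphere W, so the sign is −
Point 6:
  Lat: 79 + 57.648/60 = 79.9608000
  N → positive
  Longitude: 7.461′ = 0.124350°; total 164.1243500
  E ⇒ keep positive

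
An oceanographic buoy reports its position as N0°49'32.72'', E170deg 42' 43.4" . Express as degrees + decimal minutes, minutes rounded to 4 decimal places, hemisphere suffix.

0° 49.5453′ N, 170° 42.7233′ E

φ: seconds/60 = 0.54533; minutes = 49 + 0.54533 = 49.545333
Longitude: seconds/60 = 0.72333; minutes = 42 + 0.72333 = 42.723333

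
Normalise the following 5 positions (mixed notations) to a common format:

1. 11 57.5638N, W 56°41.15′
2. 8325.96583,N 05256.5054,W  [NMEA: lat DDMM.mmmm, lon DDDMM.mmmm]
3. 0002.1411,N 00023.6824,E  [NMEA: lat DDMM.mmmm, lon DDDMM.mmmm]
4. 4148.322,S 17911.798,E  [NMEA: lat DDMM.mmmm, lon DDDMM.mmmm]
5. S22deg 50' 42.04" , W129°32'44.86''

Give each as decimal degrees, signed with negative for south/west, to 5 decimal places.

Point 1:
  Lat: 57.5638′ = 0.959397°; total 11.959397
  N → positive
  λ: 56 + 41.15/60 = 56.685833
  W → negative
Point 2:
  Latitude: split at 2 digits → 83° and 25.96583′; 83 + 25.96583/60 = 83.432764
  N → positive
  Longitude: split at 3 digits → 052° and 56.5054′; 52 + 56.5054/60 = 52.941757
  W ⇒ negate
Point 3:
  φ: split at 2 digits → 00° and 2.1411′; 0 + 2.1411/60 = 0.035685
  N → positive
  Longitude: split at 3 digits → 000° and 23.6824′; 0 + 23.6824/60 = 0.394707
  E ⇒ keep positive
Point 4:
  Lat: degrees = first 2 digits = 41, minutes = 48.322; 41 + 48.322/60 = 41.805367
  S → negative
  λ: split at 3 digits → 179° and 11.798′; 179 + 11.798/60 = 179.196633
  E ⇒ keep positive
Point 5:
  φ: 50′ + 42.04″ = 50.70067′; 22 + 50.70067/60 = 22.845011
  S → negative
  Lon: 32′ + 44.86″ = 32.74767′; 129 + 32.74767/60 = 129.545794
  W ⇒ negate

1. 11.95940, -56.68583
2. 83.43276, -52.94176
3. 0.03569, 0.39471
4. -41.80537, 179.19663
5. -22.84501, -129.54579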